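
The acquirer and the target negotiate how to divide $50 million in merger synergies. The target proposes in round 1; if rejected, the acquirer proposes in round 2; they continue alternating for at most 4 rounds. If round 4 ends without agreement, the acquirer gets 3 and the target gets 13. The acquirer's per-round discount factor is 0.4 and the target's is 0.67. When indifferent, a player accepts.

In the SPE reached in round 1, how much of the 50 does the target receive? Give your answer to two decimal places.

Round 4 (the acquirer proposes): the target gets 13 if talks fail, so the acquirer offers 13 and keeps 37.
Round 3 (the target proposes): the acquirer can get 37 next round, worth 0.4 × 37 = 14.8 now; the target offers that and keeps 35.2.
Round 2 (the acquirer proposes): the target can get 35.2 next round, worth 0.67 × 35.2 = 23.584 now; the acquirer offers that and keeps 26.416.
Round 1 (the target proposes): the acquirer can get 26.416 next round, worth 0.4 × 26.416 = 10.5664 now. The target offers 10.5664 and keeps 50 − 10.5664 = 39.4336.

39.43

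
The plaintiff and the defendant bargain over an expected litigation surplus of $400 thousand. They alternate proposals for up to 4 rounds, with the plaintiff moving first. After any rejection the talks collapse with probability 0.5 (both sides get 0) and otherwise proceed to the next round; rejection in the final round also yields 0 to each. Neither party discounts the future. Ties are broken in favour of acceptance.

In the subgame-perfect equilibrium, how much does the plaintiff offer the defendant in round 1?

By backward induction:
Round 4 (the defendant proposes): rejection yields 0 for the plaintiff; the defendant offers 0 and keeps 400.
Round 3 (the plaintiff proposes): rejecting gives the defendant an expected 0.5 × 400 = 200; the plaintiff offers that and keeps 200.
Round 2 (the defendant proposes): rejecting gives the plaintiff an expected 0.5 × 200 = 100. The defendant offers 100 and keeps 400 − 100 = 300.
Round 1 (the plaintiff proposes): rejecting gives the defendant an expected 0.5 × 300 = 150. The plaintiff offers 150 and keeps 400 − 150 = 250.

150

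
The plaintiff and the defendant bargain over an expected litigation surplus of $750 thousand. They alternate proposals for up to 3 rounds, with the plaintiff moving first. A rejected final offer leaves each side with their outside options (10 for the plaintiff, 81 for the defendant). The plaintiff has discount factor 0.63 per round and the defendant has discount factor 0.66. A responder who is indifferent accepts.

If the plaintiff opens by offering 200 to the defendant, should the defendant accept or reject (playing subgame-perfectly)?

Round 3 (the plaintiff proposes): the defendant gets 81 if talks fail, so the plaintiff offers 81 and keeps 669.
Round 2 (the defendant proposes): the plaintiff can get 669 next round, worth 0.63 × 669 = 421.47 now, so the defendant offers 421.47, keeping 328.53.
So by rejecting in round 1, the defendant gets 328.53 next round, worth 0.66 × 328.53 = 216.8298 now.
Offer 200 < 216.8298, so the defendant rejects.

Reject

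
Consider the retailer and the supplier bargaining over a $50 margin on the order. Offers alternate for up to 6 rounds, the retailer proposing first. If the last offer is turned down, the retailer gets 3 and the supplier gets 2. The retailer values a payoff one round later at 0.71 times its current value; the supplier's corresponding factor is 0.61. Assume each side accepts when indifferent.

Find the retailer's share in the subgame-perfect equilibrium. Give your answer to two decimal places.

Solve by backward induction from round 6.
Round 6 (the supplier proposes): the retailer gets 3 if talks fail, so the supplier offers 3 and keeps 47.
Round 5 (the retailer proposes): the supplier can get 47 next round, worth 0.61 × 47 = 28.67 now. The retailer offers 28.67 and keeps 50 − 28.67 = 21.33.
Round 4 (the supplier proposes): the retailer can get 21.33 next round, worth 0.71 × 21.33 = 15.1443 now. The supplier offers 15.1443 and keeps 50 − 15.1443 = 34.8557.
Round 3 (the retailer proposes): the supplier can get 34.8557 next round, worth 0.61 × 34.8557 = 21.261977 now; the retailer offers that and keeps 28.738023.
Round 2 (the supplier proposes): the retailer can get 28.738023 next round, worth 0.71 × 28.738023 = 20.40399633 now, so the supplier offers 20.40399633, keeping 29.59600367.
Round 1 (the retailer proposes): the supplier can get 29.59600367 next round, worth 0.61 × 29.59600367 = 18.0535622387 now; the retailer offers that and keeps 31.9464377613.

31.95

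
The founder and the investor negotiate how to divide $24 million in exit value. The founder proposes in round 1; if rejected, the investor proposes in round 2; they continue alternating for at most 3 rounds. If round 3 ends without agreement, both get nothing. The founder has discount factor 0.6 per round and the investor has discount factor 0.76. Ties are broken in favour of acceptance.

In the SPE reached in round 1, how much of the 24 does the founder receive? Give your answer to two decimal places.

Round 3 (the founder proposes): rejection yields 0 for the investor; the founder offers 0 and keeps 24.
Round 2 (the investor proposes): the founder can get 24 next round, worth 0.6 × 24 = 14.4 now, so the investor offers 14.4, keeping 9.6.
Round 1 (the founder proposes): the investor can get 9.6 next round, worth 0.76 × 9.6 = 7.296 now. The founder offers 7.296 and keeps 24 − 7.296 = 16.704.

16.70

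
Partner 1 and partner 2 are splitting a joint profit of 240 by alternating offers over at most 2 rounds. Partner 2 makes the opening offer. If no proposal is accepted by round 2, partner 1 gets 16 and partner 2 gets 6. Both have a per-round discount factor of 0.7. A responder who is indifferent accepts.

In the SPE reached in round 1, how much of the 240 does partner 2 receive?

Round 2 (partner 1 proposes): partner 2 gets 6 if talks fail, so partner 1 offers 6 and keeps 234.
Round 1 (partner 2 proposes): partner 1 can get 234 next round, worth 0.7 × 234 = 163.8 now. Partner 2 offers 163.8 and keeps 240 − 163.8 = 76.2.

76.2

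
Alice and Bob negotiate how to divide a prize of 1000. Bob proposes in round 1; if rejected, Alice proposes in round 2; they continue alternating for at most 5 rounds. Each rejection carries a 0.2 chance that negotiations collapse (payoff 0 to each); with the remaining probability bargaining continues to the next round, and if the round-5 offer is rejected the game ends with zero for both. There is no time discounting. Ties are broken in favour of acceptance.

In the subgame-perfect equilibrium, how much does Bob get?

737.6

Round 5 (Bob proposes): Alice will accept anything ≥ 0, so Bob offers 0 and keeps 1000.
Round 4 (Alice proposes): rejecting gives Bob an expected 0.8 × 1000 = 800; Alice offers that and keeps 200.
Round 3 (Bob proposes): rejecting gives Alice an expected 0.8 × 200 = 160, so Bob offers 160, keeping 840.
Round 2 (Alice proposes): rejecting gives Bob an expected 0.8 × 840 = 672. Alice offers 672 and keeps 1000 − 672 = 328.
Round 1 (Bob proposes): rejecting gives Alice an expected 0.8 × 328 = 262.4. Bob offers 262.4 and keeps 1000 − 262.4 = 737.6.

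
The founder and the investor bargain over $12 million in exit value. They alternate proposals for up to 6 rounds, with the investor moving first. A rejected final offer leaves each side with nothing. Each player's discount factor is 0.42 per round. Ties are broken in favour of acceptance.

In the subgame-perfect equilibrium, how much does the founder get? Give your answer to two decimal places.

3.60

Round 6 (the founder proposes): the investor will accept anything ≥ 0, so the founder offers 0 and keeps 12.
Round 5 (the investor proposes): the founder can get 12 next round, worth 0.42 × 12 = 5.04 now. The investor offers 5.04 and keeps 12 − 5.04 = 6.96.
Round 4 (the founder proposes): the investor can get 6.96 next round, worth 0.42 × 6.96 = 2.9232 now; the founder offers that and keeps 9.0768.
Round 3 (the investor proposes): the founder can get 9.0768 next round, worth 0.42 × 9.0768 = 3.812256 now. The investor offers 3.812256 and keeps 12 − 3.812256 = 8.187744.
Round 2 (the founder proposes): the investor can get 8.187744 next round, worth 0.42 × 8.187744 = 3.43885248 now. The founder offers 3.43885248 and keeps 12 − 3.43885248 = 8.56114752.
Round 1 (the investor proposes): the founder can get 8.56114752 next round, worth 0.42 × 8.56114752 = 3.5956819584 now, so the investor offers 3.5956819584, keeping 8.4043180416.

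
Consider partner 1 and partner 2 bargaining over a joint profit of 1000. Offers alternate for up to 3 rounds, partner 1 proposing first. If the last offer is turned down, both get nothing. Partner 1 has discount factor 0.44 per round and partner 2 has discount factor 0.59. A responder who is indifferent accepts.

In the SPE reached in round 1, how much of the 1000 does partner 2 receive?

Work backward from the last round.
Round 3 (partner 1 proposes): partner 2 will accept anything ≥ 0, so partner 1 offers 0 and keeps 1000.
Round 2 (partner 2 proposes): partner 1 can get 1000 next round, worth 0.44 × 1000 = 440 now. Partner 2 offers 440 and keeps 1000 − 440 = 560.
Round 1 (partner 1 proposes): partner 2 can get 560 next round, worth 0.59 × 560 = 330.4 now. Partner 1 offers 330.4 and keeps 1000 − 330.4 = 669.6.

330.4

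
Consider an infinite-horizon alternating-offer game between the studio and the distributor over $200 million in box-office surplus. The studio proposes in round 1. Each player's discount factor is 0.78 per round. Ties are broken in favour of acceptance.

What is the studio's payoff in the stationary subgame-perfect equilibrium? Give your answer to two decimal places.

112.36

When the studio proposes, the distributor accepts any offer worth at least 0.78 times what the distributor would get by proposing next round; and vice versa.
This gives x = 200 − 0.78y and y = 200 − 0.78x, where x and y are each side's share when it proposes.
Hence (1 − 0.78·0.78)x = 200(1 − 0.78), i.e. 0.3916·x = 44.
x ≈ 112.3596; the distributor's share is 200 − x ≈ 87.6404.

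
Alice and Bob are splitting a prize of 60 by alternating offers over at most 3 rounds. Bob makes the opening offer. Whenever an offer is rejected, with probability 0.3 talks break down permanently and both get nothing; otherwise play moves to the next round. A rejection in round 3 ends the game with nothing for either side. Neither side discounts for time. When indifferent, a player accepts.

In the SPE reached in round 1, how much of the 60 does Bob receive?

47.4

By backward induction:
Round 3 (Bob proposes): rejection yields 0 for Alice; Bob offers 0 and keeps 60.
Round 2 (Alice proposes): rejecting gives Bob an expected 0.7 × 60 = 42. Alice offers 42 and keeps 60 − 42 = 18.
Round 1 (Bob proposes): rejecting gives Alice an expected 0.7 × 18 = 12.6; Bob offers that and keeps 47.4.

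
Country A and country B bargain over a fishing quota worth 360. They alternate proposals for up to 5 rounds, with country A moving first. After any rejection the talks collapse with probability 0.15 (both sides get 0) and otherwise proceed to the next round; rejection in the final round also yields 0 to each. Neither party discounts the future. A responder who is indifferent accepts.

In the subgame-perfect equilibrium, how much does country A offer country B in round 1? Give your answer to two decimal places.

By backward induction:
Round 5 (country A proposes): rejection yields 0 for country B; country A offers 0 and keeps 360.
Round 4 (country B proposes): rejecting gives country A an expected 0.85 × 360 = 306; country B offers that and keeps 54.
Round 3 (country A proposes): rejecting gives country B an expected 0.85 × 54 = 45.9; country A offers that and keeps 314.1.
Round 2 (country B proposes): rejecting gives country A an expected 0.85 × 314.1 = 266.985; country B offers that and keeps 93.015.
Round 1 (country A proposes): rejecting gives country B an expected 0.85 × 93.015 = 79.06275. Country A offers 79.06275 and keeps 360 − 79.06275 = 280.93725.

79.06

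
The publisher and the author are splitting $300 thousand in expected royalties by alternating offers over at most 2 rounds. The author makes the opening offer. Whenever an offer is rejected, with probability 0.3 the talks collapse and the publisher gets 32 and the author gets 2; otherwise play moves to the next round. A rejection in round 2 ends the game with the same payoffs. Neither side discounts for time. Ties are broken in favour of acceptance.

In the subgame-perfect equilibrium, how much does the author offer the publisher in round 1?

Round 2 (the publisher proposes): the author gets 2 if talks fail, so the publisher offers 2 and keeps 298.
Round 1 (the author proposes): rejecting gives the publisher an expected 0.7 × 298 + 0.3 × 32 = 218.2, so the author offers 218.2, keeping 81.8.

218.2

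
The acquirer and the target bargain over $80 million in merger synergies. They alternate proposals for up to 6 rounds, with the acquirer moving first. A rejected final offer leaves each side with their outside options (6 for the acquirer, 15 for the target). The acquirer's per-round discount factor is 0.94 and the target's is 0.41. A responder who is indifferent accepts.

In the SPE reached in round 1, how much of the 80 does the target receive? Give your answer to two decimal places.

7.23

By backward induction:
Round 6 (the target proposes): the acquirer gets 6 if talks fail, so the target offers 6 and keeps 74.
Round 5 (the acquirer proposes): the target can get 74 next round, worth 0.41 × 74 = 30.34 now. The acquirer offers 30.34 and keeps 80 − 30.34 = 49.66.
Round 4 (the target proposes): the acquirer can get 49.66 next round, worth 0.94 × 49.66 = 46.6804 now, so the target offers 46.6804, keeping 33.3196.
Round 3 (the acquirer proposes): the target can get 33.3196 next round, worth 0.41 × 33.3196 = 13.661036 now, so the acquirer offers 13.661036, keeping 66.338964.
Round 2 (the target proposes): the acquirer can get 66.338964 next round, worth 0.94 × 66.338964 = 62.35862616 now, so the target offers 62.35862616, keeping 17.64137384.
Round 1 (the acquirer proposes): the target can get 17.64137384 next round, worth 0.41 × 17.64137384 = 7.2329632744 now, so the acquirer offers 7.2329632744, keeping 72.7670367256.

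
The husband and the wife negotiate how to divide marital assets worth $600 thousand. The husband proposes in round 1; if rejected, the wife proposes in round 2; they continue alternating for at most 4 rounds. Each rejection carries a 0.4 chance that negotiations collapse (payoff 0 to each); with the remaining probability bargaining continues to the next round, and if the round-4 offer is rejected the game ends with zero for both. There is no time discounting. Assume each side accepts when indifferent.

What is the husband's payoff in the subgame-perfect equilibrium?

By backward induction:
Round 4 (the wife proposes): rejection yields 0 for the husband; the wife offers 0 and keeps 600.
Round 3 (the husband proposes): rejecting gives the wife an expected 0.6 × 600 = 360; the husband offers that and keeps 240.
Round 2 (the wife proposes): rejecting gives the husband an expected 0.6 × 240 = 144. The wife offers 144 and keeps 600 − 144 = 456.
Round 1 (the husband proposes): rejecting gives the wife an expected 0.6 × 456 = 273.6; the husband offers that and keeps 326.4.

326.4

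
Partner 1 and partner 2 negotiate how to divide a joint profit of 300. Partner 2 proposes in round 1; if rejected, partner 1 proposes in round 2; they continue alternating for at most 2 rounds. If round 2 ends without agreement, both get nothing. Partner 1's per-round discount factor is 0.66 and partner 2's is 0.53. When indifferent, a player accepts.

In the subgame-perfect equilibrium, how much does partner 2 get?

Round 2 (partner 1 proposes): rejection yields 0 for partner 2; partner 1 offers 0 and keeps 300.
Round 1 (partner 2 proposes): partner 1 can get 300 next round, worth 0.66 × 300 = 198 now, so partner 2 offers 198, keeping 102.

102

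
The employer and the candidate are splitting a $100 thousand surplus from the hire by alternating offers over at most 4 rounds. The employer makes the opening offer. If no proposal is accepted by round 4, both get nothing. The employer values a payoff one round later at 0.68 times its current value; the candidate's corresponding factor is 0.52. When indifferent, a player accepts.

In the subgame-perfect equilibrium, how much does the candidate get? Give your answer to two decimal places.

35.03

Round 4 (the candidate proposes): rejection yields 0 for the employer; the candidate offers 0 and keeps 100.
Round 3 (the employer proposes): the candidate can get 100 next round, worth 0.52 × 100 = 52 now. The employer offers 52 and keeps 100 − 52 = 48.
Round 2 (the candidate proposes): the employer can get 48 next round, worth 0.68 × 48 = 32.64 now, so the candidate offers 32.64, keeping 67.36.
Round 1 (the employer proposes): the candidate can get 67.36 next round, worth 0.52 × 67.36 = 35.0272 now. The employer offers 35.0272 and keeps 100 − 35.0272 = 64.9728.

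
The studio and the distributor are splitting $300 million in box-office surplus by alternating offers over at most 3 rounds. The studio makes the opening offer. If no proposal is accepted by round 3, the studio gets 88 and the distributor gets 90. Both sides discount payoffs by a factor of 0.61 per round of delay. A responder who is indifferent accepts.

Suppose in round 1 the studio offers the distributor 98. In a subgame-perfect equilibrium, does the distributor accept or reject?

Reject

Round 3 (the studio proposes): the distributor gets 90 if talks fail, so the studio offers 90 and keeps 210.
Round 2 (the distributor proposes): the studio can get 210 next round, worth 0.61 × 210 = 128.1 now, so the distributor offers 128.1, keeping 171.9.
So by rejecting in round 1, the distributor gets 171.9 next round, worth 0.61 × 171.9 = 104.859 now.
Offer 98 < 104.859, so the distributor rejects.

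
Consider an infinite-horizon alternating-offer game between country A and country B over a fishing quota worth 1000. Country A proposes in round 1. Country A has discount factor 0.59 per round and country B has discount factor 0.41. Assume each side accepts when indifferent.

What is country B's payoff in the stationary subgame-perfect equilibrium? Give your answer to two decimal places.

221.74

When country A proposes, country B accepts any offer worth at least 0.41 times what country B would get by proposing next round; and vice versa.
This gives x = 1000 − 0.41y and y = 1000 − 0.59x, where x and y are each side's share when it proposes.
Hence (1 − 0.41·0.59)x = 1000(1 − 0.41), i.e. 0.7581·x = 590.
x ≈ 778.2614; country B's share is 1000 − x ≈ 221.7386.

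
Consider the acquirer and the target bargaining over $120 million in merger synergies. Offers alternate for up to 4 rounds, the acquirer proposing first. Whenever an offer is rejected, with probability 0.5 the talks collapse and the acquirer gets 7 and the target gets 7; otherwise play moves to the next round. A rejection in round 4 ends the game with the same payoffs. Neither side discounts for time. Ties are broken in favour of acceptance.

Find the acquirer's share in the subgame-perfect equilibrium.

Round 4 (the target proposes): the acquirer gets 7 if talks fail, so the target offers 7 and keeps 113.
Round 3 (the acquirer proposes): rejecting gives the target an expected 0.5 × 113 + 0.5 × 7 = 60; the acquirer offers that and keeps 60.
Round 2 (the target proposes): rejecting gives the acquirer an expected 0.5 × 60 + 0.5 × 7 = 33.5; the target offers that and keeps 86.5.
Round 1 (the acquirer proposes): rejecting gives the target an expected 0.5 × 86.5 + 0.5 × 7 = 46.75, so the acquirer offers 46.75, keeping 73.25.

73.25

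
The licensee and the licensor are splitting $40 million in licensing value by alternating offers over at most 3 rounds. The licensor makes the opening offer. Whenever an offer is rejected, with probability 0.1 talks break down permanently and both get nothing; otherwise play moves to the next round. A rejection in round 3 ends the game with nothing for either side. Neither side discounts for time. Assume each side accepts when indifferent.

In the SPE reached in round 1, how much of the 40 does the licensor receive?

36.4

By backward induction:
Round 3 (the licensor proposes): rejection yields 0 for the licensee; the licensor offers 0 and keeps 40.
Round 2 (the licensee proposes): rejecting gives the licensor an expected 0.9 × 40 = 36. The licensee offers 36 and keeps 40 − 36 = 4.
Round 1 (the licensor proposes): rejecting gives the licensee an expected 0.9 × 4 = 3.6. The licensor offers 3.6 and keeps 40 − 3.6 = 36.4.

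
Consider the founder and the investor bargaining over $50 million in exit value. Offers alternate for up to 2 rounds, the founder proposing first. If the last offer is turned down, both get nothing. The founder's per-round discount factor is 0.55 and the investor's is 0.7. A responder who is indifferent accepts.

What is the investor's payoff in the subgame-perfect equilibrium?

35

Round 2 (the investor proposes): rejection yields 0 for the founder; the investor offers 0 and keeps 50.
Round 1 (the founder proposes): the investor can get 50 next round, worth 0.7 × 50 = 35 now; the founder offers that and keeps 15.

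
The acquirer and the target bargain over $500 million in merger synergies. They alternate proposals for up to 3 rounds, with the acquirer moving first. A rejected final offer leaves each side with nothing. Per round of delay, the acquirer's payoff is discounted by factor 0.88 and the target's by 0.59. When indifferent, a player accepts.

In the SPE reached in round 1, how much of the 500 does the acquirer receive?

464.6

Round 3 (the acquirer proposes): rejection yields 0 for the target; the acquirer offers 0 and keeps 500.
Round 2 (the target proposes): the acquirer can get 500 next round, worth 0.88 × 500 = 440 now, so the target offers 440, keeping 60.
Round 1 (the acquirer proposes): the target can get 60 next round, worth 0.59 × 60 = 35.4 now. The acquirer offers 35.4 and keeps 500 − 35.4 = 464.6.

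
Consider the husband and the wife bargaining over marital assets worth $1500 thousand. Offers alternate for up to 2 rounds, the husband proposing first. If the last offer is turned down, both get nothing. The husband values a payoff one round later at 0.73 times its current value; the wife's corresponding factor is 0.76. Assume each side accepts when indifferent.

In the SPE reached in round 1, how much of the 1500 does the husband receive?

Round 2 (the wife proposes): rejection yields 0 for the husband; the wife offers 0 and keeps 1500.
Round 1 (the husband proposes): the wife can get 1500 next round, worth 0.76 × 1500 = 1140 now. The husband offers 1140 and keeps 1500 − 1140 = 360.

360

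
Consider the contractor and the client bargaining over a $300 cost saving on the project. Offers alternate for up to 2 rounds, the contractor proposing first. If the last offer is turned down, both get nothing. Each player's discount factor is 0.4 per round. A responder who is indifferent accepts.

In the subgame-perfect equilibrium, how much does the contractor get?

Round 2 (the client proposes): rejection yields 0 for the contractor; the client offers 0 and keeps 300.
Round 1 (the contractor proposes): the client can get 300 next round, worth 0.4 × 300 = 120 now. The contractor offers 120 and keeps 300 − 120 = 180.

180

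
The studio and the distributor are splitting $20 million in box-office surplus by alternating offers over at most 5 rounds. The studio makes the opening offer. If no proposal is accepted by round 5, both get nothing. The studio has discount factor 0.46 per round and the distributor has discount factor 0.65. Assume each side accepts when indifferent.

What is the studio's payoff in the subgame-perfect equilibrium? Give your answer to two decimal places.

10.88

Work backward from the last round.
Round 5 (the studio proposes): rejection yields 0 for the distributor; the studio offers 0 and keeps 20.
Round 4 (the distributor proposes): the studio can get 20 next round, worth 0.46 × 20 = 9.2 now; the distributor offers that and keeps 10.8.
Round 3 (the studio proposes): the distributor can get 10.8 next round, worth 0.65 × 10.8 = 7.02 now. The studio offers 7.02 and keeps 20 − 7.02 = 12.98.
Round 2 (the distributor proposes): the studio can get 12.98 next round, worth 0.46 × 12.98 = 5.9708 now; the distributor offers that and keeps 14.0292.
Round 1 (the studio proposes): the distributor can get 14.0292 next round, worth 0.65 × 14.0292 = 9.11898 now. The studio offers 9.11898 and keeps 20 − 9.11898 = 10.88102.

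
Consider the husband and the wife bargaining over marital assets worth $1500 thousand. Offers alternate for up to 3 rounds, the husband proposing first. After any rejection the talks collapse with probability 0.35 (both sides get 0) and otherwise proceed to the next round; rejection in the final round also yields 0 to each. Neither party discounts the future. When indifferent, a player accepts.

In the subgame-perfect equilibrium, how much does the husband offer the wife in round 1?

Round 3 (the husband proposes): the wife will accept anything ≥ 0, so the husband offers 0 and keeps 1500.
Round 2 (the wife proposes): rejecting gives the husband an expected 0.65 × 1500 = 975; the wife offers that and keeps 525.
Round 1 (the husband proposes): rejecting gives the wife an expected 0.65 × 525 = 341.25, so the husband offers 341.25, keeping 1158.75.

341.25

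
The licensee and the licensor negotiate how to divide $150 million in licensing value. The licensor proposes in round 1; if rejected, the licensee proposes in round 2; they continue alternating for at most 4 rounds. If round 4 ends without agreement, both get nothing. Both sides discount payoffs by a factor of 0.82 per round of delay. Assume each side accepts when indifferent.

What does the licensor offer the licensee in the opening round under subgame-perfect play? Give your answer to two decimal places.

104.85

Round 4 (the licensee proposes): rejection yields 0 for the licensor; the licensee offers 0 and keeps 150.
Round 3 (the licensor proposes): the licensee can get 150 next round, worth 0.82 × 150 = 123 now, so the licensor offers 123, keeping 27.
Round 2 (the licensee proposes): the licensor can get 27 next round, worth 0.82 × 27 = 22.14 now. The licensee offers 22.14 and keeps 150 − 22.14 = 127.86.
Round 1 (the licensor proposes): the licensee can get 127.86 next round, worth 0.82 × 127.86 = 104.8452 now; the licensor offers that and keeps 45.1548.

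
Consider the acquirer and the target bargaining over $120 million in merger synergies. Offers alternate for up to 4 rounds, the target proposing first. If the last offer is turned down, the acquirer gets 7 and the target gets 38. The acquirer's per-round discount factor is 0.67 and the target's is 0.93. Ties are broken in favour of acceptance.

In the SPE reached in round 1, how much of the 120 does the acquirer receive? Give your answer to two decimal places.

Round 4 (the acquirer proposes): the target gets 38 if talks fail, so the acquirer offers 38 and keeps 82.
Round 3 (the target proposes): the acquirer can get 82 next round, worth 0.67 × 82 = 54.94 now. The target offers 54.94 and keeps 120 − 54.94 = 65.06.
Round 2 (the acquirer proposes): the target can get 65.06 next round, worth 0.93 × 65.06 = 60.5058 now, so the acquirer offers 60.5058, keeping 59.4942.
Round 1 (the target proposes): the acquirer can get 59.4942 next round, worth 0.67 × 59.4942 = 39.861114 now; the target offers that and keeps 80.138886.

39.86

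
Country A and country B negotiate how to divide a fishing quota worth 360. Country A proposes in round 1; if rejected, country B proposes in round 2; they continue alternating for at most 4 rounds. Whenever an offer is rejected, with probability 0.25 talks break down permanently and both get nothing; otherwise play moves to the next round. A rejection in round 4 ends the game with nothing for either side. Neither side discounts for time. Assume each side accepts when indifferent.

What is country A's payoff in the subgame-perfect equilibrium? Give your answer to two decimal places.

140.63

Round 4 (country B proposes): rejection yields 0 for country A; country B offers 0 and keeps 360.
Round 3 (country A proposes): rejecting gives country B an expected 0.75 × 360 = 270. Country A offers 270 and keeps 360 − 270 = 90.
Round 2 (country B proposes): rejecting gives country A an expected 0.75 × 90 = 67.5, so country B offers 67.5, keeping 292.5.
Round 1 (country A proposes): rejecting gives country B an expected 0.75 × 292.5 = 219.375, so country A offers 219.375, keeping 140.625.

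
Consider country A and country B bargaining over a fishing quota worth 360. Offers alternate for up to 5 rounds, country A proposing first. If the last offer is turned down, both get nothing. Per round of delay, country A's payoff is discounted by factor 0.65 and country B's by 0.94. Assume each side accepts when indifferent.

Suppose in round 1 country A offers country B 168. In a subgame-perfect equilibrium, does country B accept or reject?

Work out country B's continuation value if the offer is rejected.
Round 5 (country A proposes): country B will accept anything ≥ 0, so country A offers 0 and keeps 360.
Round 4 (country B proposes): country A can get 360 next round, worth 0.65 × 360 = 234 now; country B offers that and keeps 126.
Round 3 (country A proposes): country B can get 126 next round, worth 0.94 × 126 = 118.44 now; country A offers that and keeps 241.56.
Round 2 (country B proposes): country A can get 241.56 next round, worth 0.65 × 241.56 = 157.014 now; country B offers that and keeps 202.986.
So by rejecting in round 1, country B gets 202.986 next round, worth 0.94 × 202.986 = 190.80684 now.
Offer 168 < 190.80684, so country B rejects.

Reject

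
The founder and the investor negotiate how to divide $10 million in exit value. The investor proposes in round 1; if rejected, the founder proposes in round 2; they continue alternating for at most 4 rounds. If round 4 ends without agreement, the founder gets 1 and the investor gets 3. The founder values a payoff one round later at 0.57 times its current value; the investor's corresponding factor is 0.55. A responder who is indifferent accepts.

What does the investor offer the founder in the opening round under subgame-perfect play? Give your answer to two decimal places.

3.82

Solve by backward induction from round 4.
Round 4 (the founder proposes): the investor gets 3 if talks fail, so the founder offers 3 and keeps 7.
Round 3 (the investor proposes): the founder can get 7 next round, worth 0.57 × 7 = 3.99 now; the investor offers that and keeps 6.01.
Round 2 (the founder proposes): the investor can get 6.01 next round, worth 0.55 × 6.01 = 3.3055 now, so the founder offers 3.3055, keeping 6.6945.
Round 1 (the investor proposes): the founder can get 6.6945 next round, worth 0.57 × 6.6945 = 3.815865 now; the investor offers that and keeps 6.184135.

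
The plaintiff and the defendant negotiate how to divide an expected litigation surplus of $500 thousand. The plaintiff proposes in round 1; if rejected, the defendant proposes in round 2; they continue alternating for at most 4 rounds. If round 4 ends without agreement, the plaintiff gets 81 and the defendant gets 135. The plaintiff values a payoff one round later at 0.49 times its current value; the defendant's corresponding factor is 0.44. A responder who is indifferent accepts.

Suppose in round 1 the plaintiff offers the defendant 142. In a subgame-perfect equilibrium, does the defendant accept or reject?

Work out the defendant's continuation value if the offer is rejected.
Round 4 (the defendant proposes): the plaintiff gets 81 if talks fail, so the defendant offers 81 and keeps 419.
Round 3 (the plaintiff proposes): the defendant can get 419 next round, worth 0.44 × 419 = 184.36 now, so the plaintiff offers 184.36, keeping 315.64.
Round 2 (the defendant proposes): the plaintiff can get 315.64 next round, worth 0.49 × 315.64 = 154.6636 now; the defendant offers that and keeps 345.3364.
So by rejecting in round 1, the defendant gets 345.3364 next round, worth 0.44 × 345.3364 = 151.948016 now.
Offer 142 < 151.948016, so the defendant rejects.

Reject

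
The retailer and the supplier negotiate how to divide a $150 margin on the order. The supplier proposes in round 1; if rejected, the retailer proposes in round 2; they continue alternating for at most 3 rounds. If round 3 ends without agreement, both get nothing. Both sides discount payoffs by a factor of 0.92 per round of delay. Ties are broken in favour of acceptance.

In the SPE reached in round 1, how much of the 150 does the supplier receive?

Round 3 (the supplier proposes): the retailer will accept anything ≥ 0, so the supplier offers 0 and keeps 150.
Round 2 (the retailer proposes): the supplier can get 150 next round, worth 0.92 × 150 = 138 now, so the retailer offers 138, keeping 12.
Round 1 (the supplier proposes): the retailer can get 12 next round, worth 0.92 × 12 = 11.04 now; the supplier offers that and keeps 138.96.

138.96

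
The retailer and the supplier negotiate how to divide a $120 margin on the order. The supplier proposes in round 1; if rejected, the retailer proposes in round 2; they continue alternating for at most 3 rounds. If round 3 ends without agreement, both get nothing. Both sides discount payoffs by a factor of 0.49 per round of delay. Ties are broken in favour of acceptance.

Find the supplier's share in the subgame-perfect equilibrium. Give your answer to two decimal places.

90.01

Solve by backward induction from round 3.
Round 3 (the supplier proposes): the retailer will accept anything ≥ 0, so the supplier offers 0 and keeps 120.
Round 2 (the retailer proposes): the supplier can get 120 next round, worth 0.49 × 120 = 58.8 now; the retailer offers that and keeps 61.2.
Round 1 (the supplier proposes): the retailer can get 61.2 next round, worth 0.49 × 61.2 = 29.988 now; the supplier offers that and keeps 90.012.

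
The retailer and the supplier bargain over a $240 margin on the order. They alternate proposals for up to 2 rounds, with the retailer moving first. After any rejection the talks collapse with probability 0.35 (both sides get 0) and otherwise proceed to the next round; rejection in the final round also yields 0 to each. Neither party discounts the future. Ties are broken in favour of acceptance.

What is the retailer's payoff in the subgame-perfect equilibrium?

84

By backward induction:
Round 2 (the supplier proposes): the retailer will accept anything ≥ 0, so the supplier offers 0 and keeps 240.
Round 1 (the retailer proposes): rejecting gives the supplier an expected 0.65 × 240 = 156. The retailer offers 156 and keeps 240 − 156 = 84.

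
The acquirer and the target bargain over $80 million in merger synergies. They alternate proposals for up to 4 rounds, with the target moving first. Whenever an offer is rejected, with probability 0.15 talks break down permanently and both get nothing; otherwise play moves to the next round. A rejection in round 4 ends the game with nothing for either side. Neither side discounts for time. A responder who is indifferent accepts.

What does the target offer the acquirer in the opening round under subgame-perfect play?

Round 4 (the acquirer proposes): the target will accept anything ≥ 0, so the acquirer offers 0 and keeps 80.
Round 3 (the target proposes): rejecting gives the acquirer an expected 0.85 × 80 = 68; the target offers that and keeps 12.
Round 2 (the acquirer proposes): rejecting gives the target an expected 0.85 × 12 = 10.2; the acquirer offers that and keeps 69.8.
Round 1 (the target proposes): rejecting gives the acquirer an expected 0.85 × 69.8 = 59.33, so the target offers 59.33, keeping 20.67.

59.33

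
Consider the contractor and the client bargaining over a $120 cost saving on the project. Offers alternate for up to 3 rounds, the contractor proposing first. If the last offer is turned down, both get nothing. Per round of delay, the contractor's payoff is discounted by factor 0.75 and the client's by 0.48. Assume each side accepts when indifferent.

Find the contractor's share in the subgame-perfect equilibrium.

105.6

Round 3 (the contractor proposes): the client will accept anything ≥ 0, so the contractor offers 0 and keeps 120.
Round 2 (the client proposes): the contractor can get 120 next round, worth 0.75 × 120 = 90 now; the client offers that and keeps 30.
Round 1 (the contractor proposes): the client can get 30 next round, worth 0.48 × 30 = 14.4 now, so the contractor offers 14.4, keeping 105.6.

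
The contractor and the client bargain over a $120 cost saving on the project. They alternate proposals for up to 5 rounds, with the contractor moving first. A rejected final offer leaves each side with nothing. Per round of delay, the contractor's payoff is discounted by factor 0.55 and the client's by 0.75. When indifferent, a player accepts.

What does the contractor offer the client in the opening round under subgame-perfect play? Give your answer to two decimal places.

57.21

Round 5 (the contractor proposes): rejection yields 0 for the client; the contractor offers 0 and keeps 120.
Round 4 (the client proposes): the contractor can get 120 next round, worth 0.55 × 120 = 66 now; the client offers that and keeps 54.
Round 3 (the contractor proposes): the client can get 54 next round, worth 0.75 × 54 = 40.5 now. The contractor offers 40.5 and keeps 120 − 40.5 = 79.5.
Round 2 (the client proposes): the contractor can get 79.5 next round, worth 0.55 × 79.5 = 43.725 now. The client offers 43.725 and keeps 120 − 43.725 = 76.275.
Round 1 (the contractor proposes): the client can get 76.275 next round, worth 0.75 × 76.275 = 57.20625 now, so the contractor offers 57.20625, keeping 62.79375.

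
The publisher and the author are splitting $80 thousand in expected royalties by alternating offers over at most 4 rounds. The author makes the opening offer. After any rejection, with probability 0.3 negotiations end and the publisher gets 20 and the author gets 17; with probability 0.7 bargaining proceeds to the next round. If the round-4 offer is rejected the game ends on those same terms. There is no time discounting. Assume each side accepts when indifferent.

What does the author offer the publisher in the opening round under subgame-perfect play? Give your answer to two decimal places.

Round 4 (the publisher proposes): the author gets 17 if talks fail, so the publisher offers 17 and keeps 63.
Round 3 (the author proposes): rejecting gives the publisher an expected 0.7 × 63 + 0.3 × 20 = 50.1, so the author offers 50.1, keeping 29.9.
Round 2 (the publisher proposes): rejecting gives the author an expected 0.7 × 29.9 + 0.3 × 17 = 26.03; the publisher offers that and keeps 53.97.
Round 1 (the author proposes): rejecting gives the publisher an expected 0.7 × 53.97 + 0.3 × 20 = 43.779. The author offers 43.779 and keeps 80 − 43.779 = 36.221.

43.78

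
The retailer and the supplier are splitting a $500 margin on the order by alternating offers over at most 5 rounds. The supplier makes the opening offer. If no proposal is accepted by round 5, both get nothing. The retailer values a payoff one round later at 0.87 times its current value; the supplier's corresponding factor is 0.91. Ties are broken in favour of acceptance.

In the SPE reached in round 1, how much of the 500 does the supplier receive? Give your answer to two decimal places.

429.85

Work backward from the last round.
Round 5 (the supplier proposes): the retailer will accept anything ≥ 0, so the supplier offers 0 and keeps 500.
Round 4 (the retailer proposes): the supplier can get 500 next round, worth 0.91 × 500 = 455 now, so the retailer offers 455, keeping 45.
Round 3 (the supplier proposes): the retailer can get 45 next round, worth 0.87 × 45 = 39.15 now. The supplier offers 39.15 and keeps 500 − 39.15 = 460.85.
Round 2 (the retailer proposes): the supplier can get 460.85 next round, worth 0.91 × 460.85 = 419.3735 now; the retailer offers that and keeps 80.6265.
Round 1 (the supplier proposes): the retailer can get 80.6265 next round, worth 0.87 × 80.6265 = 70.145055 now. The supplier offers 70.145055 and keeps 500 − 70.145055 = 429.854945.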